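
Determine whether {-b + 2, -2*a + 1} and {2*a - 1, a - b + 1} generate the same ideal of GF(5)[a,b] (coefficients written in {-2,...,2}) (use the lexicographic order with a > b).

No, the ideals differ.

For a fixed monomial order, each ideal has a unique reduced Gröbner basis; comparing bases decides equality.
Buchberger on the first generating set:
f_1 = -b + 2, LT = b.
f_2 = -2*a + 1, LT = a.

The S-polynomials (S(f_1,f_2)) all reduce to 0 modulo the current basis, so we have a Gröbner basis.
Inter-reduce: drop elements whose leading term is divisible by another's, tail-reduce, and make monic.
Reduced Gröbner basis: {a + 2, b - 2}.

Buchberger on the second generating set:
h_1 = 2*a - 1, LT = a.
h_2 = a - b + 1, LT = a.

S(h_1,h_2): lcm = a. S = b + 1.
  leading term b: no divisor's leading term divides it; move b to the remainder.
  leading term 1: no divisor's leading term divides it; move 1 to the remainder.
  remainder b + 1 ≠ 0; add k_3 = b + 1 to the basis.

The other S-polynomials (S(h_1,k_3), S(h_2,k_3)) all reduce to 0 modulo the current basis, so we have a Gröbner basis.
Inter-reduce: drop elements whose leading term is divisible by another's, tail-reduce, and make monic.
Reduced Gröbner basis: {a + 2, b + 1}.

These differ, so the ideals are not equal.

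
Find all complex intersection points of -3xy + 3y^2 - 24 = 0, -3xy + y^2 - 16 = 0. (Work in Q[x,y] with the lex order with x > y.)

{(2, -2), (-2, 2)}

Compute a lex Gröbner basis by Buchberger's algorithm.
f_1 = -3xy + 3y^2 - 24, LT = xy.
f_2 = -3xy + y^2 - 16, LT = xy.

S(f_1,f_2): lcm = xy. S = -2/3y^2 + 8/3.
  reduce S modulo (f_1, f_2):
  remainder -2/3y^2 + 8/3 ≠ 0; add h_3 = -2/3y^2 + 8/3 to the basis.

S(f_1,h_3): lcm = xy^2. S = 4x - y^3 + 8y.
  reduce S modulo (f_1, f_2, h_3):
  remainder 4x + 4y ≠ 0; add h_4 = 4x + 4y to the basis.

The other S-polynomials (S(f_2,h_3), S(f_1,h_4), S(f_2,h_4), S(h_3,h_4)) all reduce to 0 modulo the current basis, so we have a Gröbner basis.
Inter-reduce: drop elements whose leading term is divisible by another's, tail-reduce, and make monic.
Reduced Gröbner basis: {x + y, y^2 - 4}.

Elimination: the polynomial y^2 - 4 lies in the elimination ideal for y, so y ∈ {-2, 2}. For each such y, the remaining basis elements (now univariate) give the rest of the solution.
  y = -2: the earlier basis element becomes x - 2 = 0, giving x = 2 — point (2, -2).
  y = 2: the earlier basis element becomes x + 2 = 0, giving x = -2 — point (-2, 2).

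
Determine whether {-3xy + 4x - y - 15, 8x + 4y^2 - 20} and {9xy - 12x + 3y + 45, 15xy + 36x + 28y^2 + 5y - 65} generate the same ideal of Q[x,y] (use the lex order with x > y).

Since reduced Gröbner bases are canonical representatives of ideals under a given ordering, it suffices to compute and compare them.
Buchberger on the first generating set:
f_1 = -3xy + 4x - y - 15, LT = xy.
f_2 = 8x + 4y^2 - 20, LT = x.

S(f_1,f_2): lcm = xy. S = -4/3x - 1/2y^3 + 17/6y + 5.
  leading term x: subtract (-1/6)·f_2 from -4/3x - 1/2y^3 + 17/6y + 5 → -1/2y^3 + 2/3y^2 + 17/6y + 5/3
  leading term y^3: no divisor's leading term divides it; move -1/2y^3 to the remainder.
  leading term y^2: no divisor's leading term divides it; move 2/3y^2 to the remainder.
  leading term y: no divisor's leading term divides it; move 17/6y to the remainder.
  leading term 1: no divisor's leading term divides it; move 5/3 to the remainder.
  remainder -1/2y^3 + 2/3y^2 + 17/6y + 5/3 ≠ 0; add g_3 = -1/2y^3 + 2/3y^2 + 17/6y + 5/3 to the basis.

The other S-polynomials (S(f_1,g_3), S(f_2,g_3)) all reduce to 0 modulo the current basis, so we have a Gröbner basis.
Inter-reduce: drop elements whose leading term is divisible by another's, tail-reduce, and make monic.
Reduced Gröbner basis: {x + 1/2y^2 - 5/2, y^3 - 4/3y^2 - 17/3y - 10/3}.

Buchberger on the second generating set:
h_1 = 9xy - 12x + 3y + 45, LT = xy.
h_2 = 15xy + 36x + 28y^2 + 5y - 65, LT = xy.

S(h_1,h_2): lcm = xy. S = -56/15x - 28/15y^2 + 28/3.
  leading term x: no divisor's leading term divides it; move -56/15x to the remainder.
  leading term y^2: no divisor's leading term divides it; move -28/15y^2 to the remainder.
  leading term 1: no divisor's leading term divides it; move 28/3 to the remainder.
  remainder -56/15x - 28/15y^2 + 28/3 ≠ 0; add k_3 = -56/15x - 28/15y^2 + 28/3 to the basis.

S(h_1,k_3): lcm = xy. S = -4/3x - 1/2y^3 + 17/6y + 5.
  leading term x: subtract (5/14)·k_3 from -4/3x - 1/2y^3 + 17/6y + 5 → -1/2y^3 + 2/3y^2 + 17/6y + 5/3
  leading term y^3: no divisor's leading term divides it; move -1/2y^3 to the remainder.
  leading term y^2: no divisor's leading term divides it; move 2/3y^2 to the remainder.
  leading term y: no divisor's leading term divides it; move 17/6y to the remainder.
  leading term 1: no divisor's leading term divides it; move 5/3 to the remainder.
  remainder -1/2y^3 + 2/3y^2 + 17/6y + 5/3 ≠ 0; add k_4 = -1/2y^3 + 2/3y^2 + 17/6y + 5/3 to the basis.

The other S-polynomials (S(h_2,k_3), S(h_1,k_4), S(h_2,k_4), S(k_3,k_4)) all reduce to 0 modulo the current basis, so we have a Gröbner basis.
Inter-reduce: drop elements whose leading term is divisible by another's, tail-reduce, and make monic.
Reduced Gröbner basis: {x + 1/2y^2 - 5/2, y^3 - 4/3y^2 - 17/3y - 10/3}.

Same reduced basis, so the two generating sets span the same ideal.

Yes, the ideals are equal.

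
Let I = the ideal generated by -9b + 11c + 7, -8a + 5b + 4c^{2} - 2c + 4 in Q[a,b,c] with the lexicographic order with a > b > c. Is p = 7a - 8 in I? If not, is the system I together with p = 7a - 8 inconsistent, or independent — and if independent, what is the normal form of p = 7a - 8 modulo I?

7a - 8 is independent of I; its normal form modulo I is \tfrac{7}{2}c^{2} + \tfrac{259}{72}c - \tfrac{79}{72}.

First compute the reduced Gröbner basis of I by Buchberger's algorithm.
f_1 = -9b + 11c + 7, LT = b.
f_2 = -8a + 5b + 4c^{2} - 2c + 4, LT = a.

The S-polynomials (S(f_1,f_2)) all reduce to 0 modulo the current basis, so we have a Gröbner basis.
Inter-reduce: drop elements whose leading term is divisible by another's, tail-reduce, and make monic.
Reduced Gröbner basis: {a - \tfrac{1}{2}c^{2} - \tfrac{37}{72}c - \tfrac{71}{72}, b - \tfrac{11}{9}c - \tfrac{7}{9}}.
Label its elements g_1 = a - \tfrac{1}{2}c^{2} - \tfrac{37}{72}c - \tfrac{71}{72}, g_2 = b - \tfrac{11}{9}c - \tfrac{7}{9}.

Reduce p = 7a - 8 modulo G:
  leading term a: subtract (7)·g_1 from 7a - 8 → \tfrac{7}{2}c^{2} + \tfrac{259}{72}c - \tfrac{79}{72}
  leading term c^{2}: no divisor's leading term divides it; move \tfrac{7}{2}c^{2} to the remainder.
  leading term c: no divisor's leading term divides it; move \tfrac{259}{72}c to the remainder.
  leading term 1: no divisor's leading term divides it; move -\tfrac{79}{72} to the remainder.
  normal form = \tfrac{7}{2}c^{2} + \tfrac{259}{72}c - \tfrac{79}{72}.
The normal form is nonzero, so p ∉ I. Since p minus its normal form lies in I, I + (p) = I + (r) where r = \tfrac{7}{2}c^{2} + \tfrac{259}{72}c - \tfrac{79}{72}; decide whether this ideal is the whole ring.
Run Buchberger on G together with r (pairs among the g_i already reduce to 0 since G is a Gröbner basis):
g_1 = a - \tfrac{1}{2}c^{2} - \tfrac{37}{72}c - \tfrac{71}{72}, LT = a.
g_2 = b - \tfrac{11}{9}c - \tfrac{7}{9}, LT = b.
r = \tfrac{7}{2}c^{2} + \tfrac{259}{72}c - \tfrac{79}{72}, LT = c^{2}.

The S-polynomials (S(g_1,g_2), S(g_1,r), S(g_2,r)) all reduce to 0 modulo the current basis, so we have a Gröbner basis.
Inter-reduce: drop elements whose leading term is divisible by another's, tail-reduce, and make monic.
Reduced Gröbner basis: {a - \tfrac{8}{7}, b - \tfrac{11}{9}c - \tfrac{7}{9}, c^{2} + \tfrac{37}{36}c - \tfrac{79}{252}}.
The reduced Gröbner basis of I + (p) is {a - \tfrac{8}{7}, b - \tfrac{11}{9}c - \tfrac{7}{9}, c^{2} + \tfrac{37}{36}c - \tfrac{79}{252}} ≠ {1}, a proper ideal, so the enlarged system stays consistent: p is independent of I, with normal form \tfrac{7}{2}c^{2} + \tfrac{259}{72}c - \tfrac{79}{72}.

The remainder on division by a Gröbner basis is unique — it is the normal form.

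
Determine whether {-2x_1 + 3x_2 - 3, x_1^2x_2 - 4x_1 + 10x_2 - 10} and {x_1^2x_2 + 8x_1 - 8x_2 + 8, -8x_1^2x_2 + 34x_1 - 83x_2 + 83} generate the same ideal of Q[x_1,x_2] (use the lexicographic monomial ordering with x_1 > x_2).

Yes, the ideals are equal.

Since reduced Gröbner bases are canonical representatives of ideals under a given ordering, it suffices to compute and compare them.
Buchberger on the first generating set:
f_1 = -2x_1 + 3x_2 - 3, LT = x_1.
f_2 = x_1^2x_2 - 4x_1 + 10x_2 - 10, LT = x_1^2x_2.

S(f_1,f_2): lcm = x_1^2x_2. S = -3/2x_1x_2^2 + 3/2x_1x_2 + 4x_1 - 10x_2 + 10.
  leading term x_1x_2^2: subtract (3/4x_2^2)·f_1 from -3/2x_1x_2^2 + 3/2x_1x_2 + 4x_1 - 10x_2 + 10 → 3/2x_1x_2 + 4x_1 - 9/4x_2^3 + 9/4x_2^2 - 10x_2 + 10
  leading term x_1x_2: subtract (-3/4x_2)·f_1 from 3/2x_1x_2 + 4x_1 - 9/4x_2^3 + 9/4x_2^2 - 10x_2 + 10 → 4x_1 - 9/4x_2^3 + 9/2x_2^2 - 49/4x_2 + 10
  leading term x_1: subtract (-2)·f_1 from 4x_1 - 9/4x_2^3 + 9/2x_2^2 - 49/4x_2 + 10 → -9/4x_2^3 + 9/2x_2^2 - 25/4x_2 + 4
  leading term x_2^3: no divisor's leading term divides it; move -9/4x_2^3 to the remainder.
  leading term x_2^2: no divisor's leading term divides it; move 9/2x_2^2 to the remainder.
  leading term x_2: no divisor's leading term divides it; move -25/4x_2 to the remainder.
  leading term 1: no divisor's leading term divides it; move 4 to the remainder.
  remainder -9/4x_2^3 + 9/2x_2^2 - 25/4x_2 + 4 ≠ 0; add g_3 = -9/4x_2^3 + 9/2x_2^2 - 25/4x_2 + 4 to the basis.

The other S-polynomials (S(f_1,g_3), S(f_2,g_3)) all reduce to 0 modulo the current basis, so we have a Gröbner basis.
Inter-reduce: drop elements whose leading term is divisible by another's, tail-reduce, and make monic.
Reduced Gröbner basis: {x_1 - 3/2x_2 + 3/2, x_2^3 - 2x_2^2 + 25/9x_2 - 16/9}.

Buchberger on the second generating set:
h_1 = x_1^2x_2 + 8x_1 - 8x_2 + 8, LT = x_1^2x_2.
h_2 = -8x_1^2x_2 + 34x_1 - 83x_2 + 83, LT = x_1^2x_2.

S(h_1,h_2): lcm = x_1^2x_2. S = 49/4x_1 - 147/8x_2 + 147/8.
  leading term x_1: no divisor's leading term divides it; move 49/4x_1 to the remainder.
  leading term x_2: no divisor's leading term divides it; move -147/8x_2 to the remainder.
  leading term 1: no divisor's leading term divides it; move 147/8 to the remainder.
  remainder 49/4x_1 - 147/8x_2 + 147/8 ≠ 0; add k_3 = 49/4x_1 - 147/8x_2 + 147/8 to the basis.

S(h_1,k_3): lcm = x_1^2x_2. S = 3/2x_1x_2^2 - 3/2x_1x_2 + 8x_1 - 8x_2 + 8.
  leading term x_1x_2^2: subtract (6/49x_2^2)·k_3 from 3/2x_1x_2^2 - 3/2x_1x_2 + 8x_1 - 8x_2 + 8 → -3/2x_1x_2 + 8x_1 + 9/4x_2^3 - 9/4x_2^2 - 8x_2 + 8
  leading term x_1x_2: subtract (-6/49x_2)·k_3 from -3/2x_1x_2 + 8x_1 + 9/4x_2^3 - 9/4x_2^2 - 8x_2 + 8 → 8x_1 + 9/4x_2^3 - 9/2x_2^2 - 23/4x_2 + 8
  leading term x_1: subtract (32/49)·k_3 from 8x_1 + 9/4x_2^3 - 9/2x_2^2 - 23/4x_2 + 8 → 9/4x_2^3 - 9/2x_2^2 + 25/4x_2 - 4
  leading term x_2^3: no divisor's leading term divides it; move 9/4x_2^3 to the remainder.
  leading term x_2^2: no divisor's leading term divides it; move -9/2x_2^2 to the remainder.
  leading term x_2: no divisor's leading term divides it; move 25/4x_2 to the remainder.
  leading term 1: no divisor's leading term divides it; move -4 to the remainder.
  remainder 9/4x_2^3 - 9/2x_2^2 + 25/4x_2 - 4 ≠ 0; add k_4 = 9/4x_2^3 - 9/2x_2^2 + 25/4x_2 - 4 to the basis.

The other S-polynomials (S(h_2,k_3), S(h_1,k_4), S(h_2,k_4), S(k_3,k_4)) all reduce to 0 modulo the current basis, so we have a Gröbner basis.
Inter-reduce: drop elements whose leading term is divisible by another's, tail-reduce, and make monic.
Reduced Gröbner basis: {x_1 - 3/2x_2 + 3/2, x_2^3 - 2x_2^2 + 25/9x_2 - 16/9}.

These coincide, so the ideals are equal.
The choice of monomial ordering does not affect the verdict — as long as both bases are computed under the same ordering, their equality decides ideal equality.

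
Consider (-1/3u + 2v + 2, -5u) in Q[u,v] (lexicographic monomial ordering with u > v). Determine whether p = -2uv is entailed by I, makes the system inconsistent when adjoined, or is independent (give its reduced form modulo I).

-2uv lies in I (it reduces to 0).

First compute the reduced Gröbner basis of I by Buchberger's algorithm.
f_1 = -1/3u + 2v + 2, LT = u.
f_2 = -5u, LT = u.

S(f_1,f_2): lcm = u. S = -6v - 6.
  leading term v: no divisor's leading term divides it; move -6v to the remainder.
  leading term 1: no divisor's leading term divides it; move -6 to the remainder.
  remainder -6v - 6 ≠ 0; add h_3 = -6v - 6 to the basis.

The other S-polynomials (S(f_1,h_3), S(f_2,h_3)) all reduce to 0 modulo the current basis, so we have a Gröbner basis.
Inter-reduce: drop elements whose leading term is divisible by another's, tail-reduce, and make monic.
Reduced Gröbner basis: {u, v + 1}.
Label its elements g_1 = u, g_2 = v + 1.

Reduce p = -2uv modulo G:
  leading term uv: subtract (-2v)·g_1 from -2uv → 0
  normal form = 0.
Since the normal form is 0, p ∈ I.

Ideal membership is decidable via reduction modulo a Gröbner basis.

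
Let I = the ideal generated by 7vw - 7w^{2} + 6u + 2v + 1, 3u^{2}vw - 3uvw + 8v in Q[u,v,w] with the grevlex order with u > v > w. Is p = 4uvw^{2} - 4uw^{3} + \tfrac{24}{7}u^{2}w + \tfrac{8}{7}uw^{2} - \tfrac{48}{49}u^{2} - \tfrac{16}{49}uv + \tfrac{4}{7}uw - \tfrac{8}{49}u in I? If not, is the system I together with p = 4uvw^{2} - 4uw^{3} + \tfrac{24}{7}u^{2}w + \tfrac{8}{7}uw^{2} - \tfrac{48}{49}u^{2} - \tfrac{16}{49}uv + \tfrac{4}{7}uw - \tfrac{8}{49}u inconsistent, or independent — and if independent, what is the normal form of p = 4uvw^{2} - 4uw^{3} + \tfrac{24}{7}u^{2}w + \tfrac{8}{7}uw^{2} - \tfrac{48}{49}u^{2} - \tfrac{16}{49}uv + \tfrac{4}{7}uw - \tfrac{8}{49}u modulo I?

First compute the reduced Gröbner basis of I by Buchberger's algorithm.
f_1 = 7vw - 7w^{2} + 6u + 2v + 1, LT = vw.
f_2 = 3u^{2}vw - 3uvw + 8v, LT = u^{2}vw.

S(f_1,f_2): lcm = u^{2}vw. S = -u^{2}w^{2} + \tfrac{6}{7}u^{3} + \tfrac{2}{7}u^{2}v + uvw + \tfrac{1}{7}u^{2} - \tfrac{8}{3}v.
  reduce S modulo (f_1, f_2):
  remainder -u^{2}w^{2} + \tfrac{6}{7}u^{3} + \tfrac{2}{7}u^{2}v + uw^{2} - \tfrac{5}{7}u^{2} - \tfrac{2}{7}uv - \tfrac{1}{7}u - \tfrac{8}{3}v ≠ 0; add h_3 = -u^{2}w^{2} + \tfrac{6}{7}u^{3} + \tfrac{2}{7}u^{2}v + uw^{2} - \tfrac{5}{7}u^{2} - \tfrac{2}{7}uv - \tfrac{1}{7}u - \tfrac{8}{3}v to the basis.

S(f_1,h_3): lcm = u^{2}vw^{2}. S = -u^{2}w^{3} + \tfrac{6}{7}u^{3}v + \tfrac{2}{7}u^{2}v^{2} + \tfrac{6}{7}u^{3}w + \tfrac{2}{7}u^{2}vw + uvw^{2} - \tfrac{5}{7}u^{2}v - \tfrac{2}{7}uv^{2} + \tfrac{1}{7}u^{2}w - \tfrac{1}{7}uv - \tfrac{8}{3}v^{2}.
  reduce S modulo (f_1, f_2, h_3):
  remainder \tfrac{6}{7}u^{3}v + \tfrac{2}{7}u^{2}v^{2} - \tfrac{5}{7}u^{2}v - \tfrac{2}{7}uv^{2} - \tfrac{1}{7}uv - \tfrac{8}{3}v^{2} + \tfrac{8}{3}w^{2} - \tfrac{16}{7}u - \tfrac{16}{21}v - \tfrac{8}{21} ≠ 0; add h_4 = \tfrac{6}{7}u^{3}v + \tfrac{2}{7}u^{2}v^{2} - \tfrac{5}{7}u^{2}v - \tfrac{2}{7}uv^{2} - \tfrac{1}{7}uv - \tfrac{8}{3}v^{2} + \tfrac{8}{3}w^{2} - \tfrac{16}{7}u - \tfrac{16}{21}v - \tfrac{8}{21} to the basis.

The other S-polynomials (S(f_2,h_3), S(f_1,h_4), S(f_2,h_4), S(h_3,h_4)) all reduce to 0 modulo the current basis, so we have a Gröbner basis.
Inter-reduce: drop elements whose leading term is divisible by another's, tail-reduce, and make monic.
Reduced Gröbner basis: {u^{3}v + \tfrac{1}{3}u^{2}v^{2} - \tfrac{5}{6}u^{2}v - \tfrac{1}{3}uv^{2} - \tfrac{1}{6}uv - \tfrac{28}{9}v^{2} + \tfrac{28}{9}w^{2} - \tfrac{8}{3}u - \tfrac{8}{9}v - \tfrac{4}{9}, u^{2}w^{2} - \tfrac{6}{7}u^{3} - \tfrac{2}{7}u^{2}v - uw^{2} + \tfrac{5}{7}u^{2} + \tfrac{2}{7}uv + \tfrac{1}{7}u + \tfrac{8}{3}v, vw - w^{2} + \tfrac{6}{7}u + \tfrac{2}{7}v + \tfrac{1}{7}}.
Label its elements g_1 = u^{3}v + \tfrac{1}{3}u^{2}v^{2} - \tfrac{5}{6}u^{2}v - \tfrac{1}{3}uv^{2} - \tfrac{1}{6}uv - \tfrac{28}{9}v^{2} + \tfrac{28}{9}w^{2} - \tfrac{8}{3}u - \tfrac{8}{9}v - \tfrac{4}{9}, g_2 = u^{2}w^{2} - \tfrac{6}{7}u^{3} - \tfrac{2}{7}u^{2}v - uw^{2} + \tfrac{5}{7}u^{2} + \tfrac{2}{7}uv + \tfrac{1}{7}u + \tfrac{8}{3}v, g_3 = vw - w^{2} + \tfrac{6}{7}u + \tfrac{2}{7}v + \tfrac{1}{7}.

Reduce p = 4uvw^{2} - 4uw^{3} + \tfrac{24}{7}u^{2}w + \tfrac{8}{7}uw^{2} - \tfrac{48}{49}u^{2} - \tfrac{16}{49}uv + \tfrac{4}{7}uw - \tfrac{8}{49}u modulo G:
  leading term uvw^{2}: subtract (4uw)·g_3 from 4uvw^{2} - 4uw^{3} + \tfrac{24}{7}u^{2}w + \tfrac{8}{7}uw^{2} - \tfrac{48}{49}u^{2} - \tfrac{16}{49}uv + \tfrac{4}{7}uw - \tfrac{8}{49}u → -\tfrac{8}{7}uvw + \tfrac{8}{7}uw^{2} - \tfrac{48}{49}u^{2} - \tfrac{16}{49}uv - \tfrac{8}{49}u
  leading term uvw: subtract (-\tfrac{8}{7}u)·g_3 from -\tfrac{8}{7}uvw + \tfrac{8}{7}uw^{2} - \tfrac{48}{49}u^{2} - \tfrac{16}{49}uv - \tfrac{8}{49}u → 0
  normal form = 0.
Since the normal form is 0, p ∈ I.

4uvw^{2} - 4uw^{3} + \tfrac{24}{7}u^{2}w + \tfrac{8}{7}uw^{2} - \tfrac{48}{49}u^{2} - \tfrac{16}{49}uv + \tfrac{4}{7}uw - \tfrac{8}{49}u lies in I (it reduces to 0).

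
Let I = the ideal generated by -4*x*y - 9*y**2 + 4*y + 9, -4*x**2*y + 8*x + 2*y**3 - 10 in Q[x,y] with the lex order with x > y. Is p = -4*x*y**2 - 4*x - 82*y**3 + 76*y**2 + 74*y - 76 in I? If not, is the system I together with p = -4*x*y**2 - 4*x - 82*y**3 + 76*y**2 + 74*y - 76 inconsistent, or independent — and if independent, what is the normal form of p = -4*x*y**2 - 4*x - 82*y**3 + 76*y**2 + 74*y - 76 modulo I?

First compute the reduced Gröbner basis of I by Buchberger's algorithm.
f_1 = -4*x*y - 9*y**2 + 4*y + 9, LT = x*y.
f_2 = -4*x**2*y + 8*x + 2*y**3 - 10, LT = x**2*y.

S(f_1,f_2): lcm = x**2*y. S = 9/4*x*y**2 - x*y - 1/4*x + 1/2*y**3 - 5/2.
  leading term x*y**2: subtract (-9/16*y)·f_1 from 9/4*x*y**2 - x*y - 1/4*x + 1/2*y**3 - 5/2 → -x*y - 1/4*x - 73/16*y**3 + 9/4*y**2 + 81/16*y - 5/2
  leading term x*y: subtract (1/4)·f_1 from -x*y - 1/4*x - 73/16*y**3 + 9/4*y**2 + 81/16*y - 5/2 → -1/4*x - 73/16*y**3 + 9/2*y**2 + 65/16*y - 19/4
  leading term x: no divisor's leading term divides it; move -1/4*x to the remainder.
  leading term y**3: no divisor's leading term divides it; move -73/16*y**3 to the remainder.
  leading term y**2: no divisor's leading term divides it; move 9/2*y**2 to the remainder.
  leading term y: no divisor's leading term divides it; move 65/16*y to the remainder.
  leading term 1: no divisor's leading term divides it; move -19/4 to the remainder.
  remainder -1/4*x - 73/16*y**3 + 9/2*y**2 + 65/16*y - 19/4 ≠ 0; add h_3 = -1/4*x - 73/16*y**3 + 9/2*y**2 + 65/16*y - 19/4 to the basis.

S(f_1,h_3): lcm = x*y. S = -73/4*y**4 + 18*y**3 + 37/2*y**2 - 20*y - 9/4.
  leading term y**4: no divisor's leading term divides it; move -73/4*y**4 to the remainder.
  leading term y**3: no divisor's leading term divides it; move 18*y**3 to the remainder.
  leading term y**2: no divisor's leading term divides it; move 37/2*y**2 to the remainder.
  leading term y: no divisor's leading term divides it; move -20*y to the remainder.
  leading term 1: no divisor's leading term divides it; move -9/4 to the remainder.
  remainder -73/4*y**4 + 18*y**3 + 37/2*y**2 - 20*y - 9/4 ≠ 0; add h_4 = -73/4*y**4 + 18*y**3 + 37/2*y**2 - 20*y - 9/4 to the basis.

The other S-polynomials (S(f_2,h_3), S(f_1,h_4), S(f_2,h_4), S(h_3,h_4)) all reduce to 0 modulo the current basis, so we have a Gröbner basis.
Inter-reduce: drop elements whose leading term is divisible by another's, tail-reduce, and make monic.
Reduced Gröbner basis: {x + 73/4*y**3 - 18*y**2 - 65/4*y + 19, y**4 - 72/73*y**3 - 74/73*y**2 + 80/73*y + 9/73}.
Label its elements g_1 = x + 73/4*y**3 - 18*y**2 - 65/4*y + 19, g_2 = y**4 - 72/73*y**3 - 74/73*y**2 + 80/73*y + 9/73.

Reduce p = -4*x*y**2 - 4*x - 82*y**3 + 76*y**2 + 74*y - 76 modulo G:
  leading term x*y**2: subtract (-4*y**2)·g_1 from -4*x*y**2 - 4*x - 82*y**3 + 76*y**2 + 74*y - 76 → -4*x + 73*y**5 - 72*y**4 - 147*y**3 + 152*y**2 + 74*y - 76
  leading term x: subtract (-4)·g_1 from -4*x + 73*y**5 - 72*y**4 - 147*y**3 + 152*y**2 + 74*y - 76 → 73*y**5 - 72*y**4 - 74*y**3 + 80*y**2 + 9*y
  leading term y**5: subtract (73*y)·g_2 from 73*y**5 - 72*y**4 - 74*y**3 + 80*y**2 + 9*y → 0
  normal form = 0.
Since the normal form is 0, p ∈ I.

Ideal membership is decidable via reduction modulo a Gröbner basis.

-4*x*y**2 - 4*x - 82*y**3 + 76*y**2 + 74*y - 76 lies in I (it reduces to 0).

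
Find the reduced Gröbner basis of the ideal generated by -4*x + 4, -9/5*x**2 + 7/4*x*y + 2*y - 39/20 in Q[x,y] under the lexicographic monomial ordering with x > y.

G = {x - 1, y - 1}

f_1 = -4*x + 4, LT = x.
f_2 = -9/5*x**2 + 7/4*x*y + 2*y - 39/20, LT = x**2.

S(f_1,f_2): lcm = x**2. S = 35/36*x*y - x + 10/9*y - 13/12.
  leading term x*y: subtract (-35/144*y)·f_1 from 35/36*x*y - x + 10/9*y - 13/12 → -x + 25/12*y - 13/12
  leading term x: subtract (1/4)·f_1 from -x + 25/12*y - 13/12 → 25/12*y - 25/12
  leading term y: no divisor's leading term divides it; move 25/12*y to the remainder.
  leading term 1: no divisor's leading term divides it; move -25/12 to the remainder.
  remainder 25/12*y - 25/12 ≠ 0; add g_3 = 25/12*y - 25/12 to the basis.

The other S-polynomials (S(f_1,g_3), S(f_2,g_3)) all reduce to 0 modulo the current basis, so we have a Gröbner basis.
Inter-reduce: drop elements whose leading term is divisible by another's, tail-reduce, and make monic.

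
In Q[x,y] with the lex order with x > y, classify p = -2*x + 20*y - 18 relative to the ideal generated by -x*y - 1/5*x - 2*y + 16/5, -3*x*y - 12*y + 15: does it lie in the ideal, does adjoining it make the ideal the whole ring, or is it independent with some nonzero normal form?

-2*x + 20*y - 18 lies in I (it reduces to 0).

First compute the reduced Gröbner basis of I by Buchberger's algorithm.
f_1 = -x*y - 1/5*x - 2*y + 16/5, LT = x*y.
f_2 = -3*x*y - 12*y + 15, LT = x*y.

S(f_1,f_2): lcm = x*y. S = 1/5*x - 2*y + 9/5.
  leading term x: no divisor's leading term divides it; move 1/5*x to the remainder.
  leading term y: no divisor's leading term divides it; move -2*y to the remainder.
  leading term 1: no divisor's leading term divides it; move 9/5 to the remainder.
  remainder 1/5*x - 2*y + 9/5 ≠ 0; add h_3 = 1/5*x - 2*y + 9/5 to the basis.

S(f_1,h_3): lcm = x*y. S = 1/5*x + 10*y**2 - 7*y - 16/5.
  leading term x: subtract (1)·h_3 from 1/5*x + 10*y**2 - 7*y - 16/5 → 10*y**2 - 5*y - 5
  leading term y**2: no divisor's leading term divides it; move 10*y**2 to the remainder.
  leading term y: no divisor's leading term divides it; move -5*y to the remainder.
  leading term 1: no divisor's leading term divides it; move -5 to the remainder.
  remainder 10*y**2 - 5*y - 5 ≠ 0; add h_4 = 10*y**2 - 5*y - 5 to the basis.

The other S-polynomials (S(f_2,h_3), S(f_1,h_4), S(f_2,h_4), S(h_3,h_4)) all reduce to 0 modulo the current basis, so we have a Gröbner basis.
Inter-reduce: drop elements whose leading term is divisible by another's, tail-reduce, and make monic.
Reduced Gröbner basis: {x - 10*y + 9, y**2 - 1/2*y - 1/2}.
Label its elements g_1 = x - 10*y + 9, g_2 = y**2 - 1/2*y - 1/2.

Reduce p = -2*x + 20*y - 18 modulo G:
  leading term x: subtract (-2)·g_1 from -2*x + 20*y - 18 → 0
  normal form = 0.
Since the normal form is 0, p ∈ I.

Ideal membership is decidable via reduction modulo a Gröbner basis.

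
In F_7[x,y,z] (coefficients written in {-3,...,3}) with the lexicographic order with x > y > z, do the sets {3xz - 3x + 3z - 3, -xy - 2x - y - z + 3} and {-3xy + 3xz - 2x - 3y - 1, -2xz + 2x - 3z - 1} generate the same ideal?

No, the ideals differ.

Since reduced Gröbner bases are canonical representatives of ideals under a given ordering, it suffices to compute and compare them.
Buchberger on the first generating set:
f_1 = 3xz - 3x + 3z - 3, LT = xz.
f_2 = -xy - 2x - y - z + 3, LT = xy.

S(f_1,f_2): lcm = xyz. S = -xy - 2xz - y - z^2 + 3z.
  leading term xy: subtract (1)·f_2 from -xy - 2xz - y - z^2 + 3z → -2xz + 2x - z^2 - 3z - 3
  leading term xz: subtract (-3)·f_1 from -2xz + 2x - z^2 - 3z - 3 → -z^2 - z + 2
  leading term z^2: no divisor's leading term divides it; move -z^2 to the remainder.
  leading term z: no divisor's leading term divides it; move -z to the remainder.
  leading term 1: no divisor's leading term divides it; move 2 to the remainder.
  remainder -z^2 - z + 2 ≠ 0; add g_3 = -z^2 - z + 2 to the basis.

The other S-polynomials (S(f_1,g_3), S(f_2,g_3)) all reduce to 0 modulo the current basis, so we have a Gröbner basis.
Inter-reduce: drop elements whose leading term is divisible by another's, tail-reduce, and make monic.
Reduced Gröbner basis: {xy + 2x + y + z - 3, xz - x + z - 1, z^2 + z - 2}.

Buchberger on the second generating set:
h_1 = -3xy + 3xz - 2x - 3y - 1, LT = xy.
h_2 = -2xz + 2x - 3z - 1, LT = xz.

S(h_1,h_2): lcm = xyz. S = xy - xz^2 + 3xz + 3yz + 3y - 2z.
  leading term xy: subtract (2)·h_1 from xy - xz^2 + 3xz + 3yz + 3y - 2z → -xz^2 - 3xz - 3x + 3yz + 2y - 2z + 2
  leading term xz^2: subtract (-3z)·h_2 from -xz^2 - 3xz - 3x + 3yz + 2y - 2z + 2 → 3xz - 3x + 3yz + 2y - 2z^2 + 2z + 2
  leading term xz: subtract (2)·h_2 from 3xz - 3x + 3yz + 2y - 2z^2 + 2z + 2 → 3yz + 2y - 2z^2 + z - 3
  leading term yz: no divisor's leading term divides it; move 3yz to the remainder.
  leading term y: no divisor's leading term divides it; move 2y to the remainder.
  leading term z^2: no divisor's leading term divides it; move -2z^2 to the remainder.
  leading term z: no divisor's leading term divides it; move z to the remainder.
  leading term 1: no divisor's leading term divides it; move -3 to the remainder.
  remainder 3yz + 2y - 2z^2 + z - 3 ≠ 0; add k_3 = 3yz + 2y - 2z^2 + z - 3 to the basis.

The other S-polynomials (S(h_1,k_3), S(h_2,k_3)) all reduce to 0 modulo the current basis, so we have a Gröbner basis.
Inter-reduce: drop elements whose leading term is divisible by another's, tail-reduce, and make monic.
Reduced Gröbner basis: {xy + 2x + y - 2z + 2, xz - x - 2z - 3, yz + 3y - 3z^2 - 2z - 1}.

These differ, so the ideals are not equal.
The same test decides containment: I ⊆ J iff every generator of I reduces to 0 modulo a Gröbner basis of J.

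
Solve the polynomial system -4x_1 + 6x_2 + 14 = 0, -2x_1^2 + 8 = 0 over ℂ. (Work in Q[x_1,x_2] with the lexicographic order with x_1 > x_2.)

Compute a lex Gröbner basis by Buchberger's algorithm.
f_1 = -4x_1 + 6x_2 + 14, LT = x_1.
f_2 = -2x_1^2 + 8, LT = x_1^2.

S(f_1,f_2): lcm = x_1^2. S = -3/2x_1x_2 - 7/2x_1 + 4.
  reduce S modulo (f_1, f_2):
  remainder -9/4x_2^2 - 21/2x_2 - 33/4 ≠ 0; add h_3 = -9/4x_2^2 - 21/2x_2 - 33/4 to the basis.

The other S-polynomials (S(f_1,h_3), S(f_2,h_3)) all reduce to 0 modulo the current basis, so we have a Gröbner basis.
Inter-reduce: drop elements whose leading term is divisible by another's, tail-reduce, and make monic.
Reduced Gröbner basis: {x_1 - 3/2x_2 - 7/2, x_2^2 + 14/3x_2 + 11/3}.

Elimination: the polynomial x_2^2 + 14/3x_2 + 11/3 lies in the elimination ideal for x_2, so x_2 ∈ {-11/3, -1}. For each such x_2, the remaining basis elements (now univariate) give the rest of the solution.
  x_2 = -11/3: the earlier basis element becomes x_1 + 2 = 0, giving x_1 = -2 — point (-2, -11/3).
  x_2 = -1: the earlier basis element becomes x_1 - 2 = 0, giving x_1 = 2 — point (2, -1).
A lex Gröbner basis triangularizes the system, enabling back-substitution.

{(-2, -11/3), (2, -1)}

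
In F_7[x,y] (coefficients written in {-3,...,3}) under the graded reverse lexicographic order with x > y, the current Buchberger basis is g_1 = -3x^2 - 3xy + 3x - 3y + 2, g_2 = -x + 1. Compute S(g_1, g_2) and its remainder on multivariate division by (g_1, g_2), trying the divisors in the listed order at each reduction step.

lcm(LM(g_1), LM(g_2)) = x^2.
S = (lcm/LT(g_1))·g_1 − (lcm/LT(g_2))·g_2 = xy + y - 3.
Reduce S modulo (g_1, g_2) in that order:
  leading term xy: subtract (-y)·g_2 from xy + y - 3 → 2y - 3
  leading term y: no divisor's leading term divides it; move 2y to the remainder.
  leading term 1: no divisor's leading term divides it; move -3 to the remainder.
The remainder 2y - 3 is nonzero, so it would be added as the next basis element.

S(g_1, g_2) = xy + y - 3; remainder on division = 2y - 3.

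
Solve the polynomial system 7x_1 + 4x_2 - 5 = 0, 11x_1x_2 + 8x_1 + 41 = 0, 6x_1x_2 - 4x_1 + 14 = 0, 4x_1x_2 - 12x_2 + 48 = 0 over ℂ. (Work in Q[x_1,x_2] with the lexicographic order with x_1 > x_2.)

Compute a lex Gröbner basis by Buchberger's algorithm.
f_1 = 7x_1 + 4x_2 - 5, LT = x_1.
f_2 = 11x_1x_2 + 8x_1 + 41, LT = x_1x_2.
f_3 = 6x_1x_2 - 4x_1 + 14, LT = x_1x_2.
f_4 = 4x_1x_2 - 12x_2 + 48, LT = x_1x_2.

S(f_1,f_2): lcm = x_1x_2. S = -\tfrac{8}{11}x_1 + \tfrac{4}{7}x_2^{2} - \tfrac{5}{7}x_2 - \tfrac{41}{11}.
  reduce S modulo (f_1, f_2, f_3, f_4):
  remainder \tfrac{4}{7}x_2^{2} - \tfrac{23}{77}x_2 - \tfrac{327}{77} ≠ 0; add h_5 = \tfrac{4}{7}x_2^{2} - \tfrac{23}{77}x_2 - \tfrac{327}{77} to the basis.

S(f_1,f_3): lcm = x_1x_2. S = \tfrac{2}{3}x_1 + \tfrac{4}{7}x_2^{2} - \tfrac{5}{7}x_2 - \tfrac{7}{3}.
  reduce S modulo (f_1, f_2, f_3, f_4, h_5):
  remainder -\tfrac{184}{231}x_2 + \tfrac{184}{77} ≠ 0; add h_6 = -\tfrac{184}{231}x_2 + \tfrac{184}{77} to the basis.

The other S-polynomials (S(f_1,f_4), S(f_2,f_3), S(f_2,f_4), S(f_3,f_4), S(f_1,h_5), S(f_2,h_5), S(f_3,h_5), S(f_4,h_5), S(f_1,h_6), S(f_2,h_6), S(f_3,h_6), S(f_4,h_6), S(h_5,h_6)) all reduce to 0 modulo the current basis, so we have a Gröbner basis.
Inter-reduce: drop elements whose leading term is divisible by another's, tail-reduce, and make monic.
Reduced Gröbner basis: {x_1 + 1, x_2 - 3}.

Since the basis is lex-ordered, x_2 - 3 is univariate in x_2. Its roots are {3}. Back-substituting each root into the other basis elements fixes the other coordinates.
  x_2 = 3: the earlier basis element becomes x_1 + 1 = 0, giving x_1 = -1 — point (-1, 3).

{(-1, 3)}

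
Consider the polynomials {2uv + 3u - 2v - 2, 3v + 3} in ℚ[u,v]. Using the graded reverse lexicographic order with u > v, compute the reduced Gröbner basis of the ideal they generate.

f_1 = 2uv + 3u - 2v - 2, LT = uv.
f_2 = 3v + 3, LT = v.

S(f_1,f_2): lcm = uv. S = ½u - v - 1.
  leading term u: no divisor's leading term divides it; move ½u to the remainder.
  leading term v: subtract (-⅓)·f_2 from -v - 1 → 0
  remainder ½u ≠ 0; add g_3 = ½u to the basis.

The other S-polynomials (S(f_1,g_3), S(f_2,g_3)) all reduce to 0 modulo the current basis, so we have a Gröbner basis.
Inter-reduce: drop elements whose leading term is divisible by another's, tail-reduce, and make monic.

G = {u, v + 1}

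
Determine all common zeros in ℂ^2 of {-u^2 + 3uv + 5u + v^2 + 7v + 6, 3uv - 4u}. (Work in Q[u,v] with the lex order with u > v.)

{(0, -6), (0, -1), (9/2 - sqrt(1345)/6, 4/3), (9/2 + sqrt(1345)/6, 4/3)}

Compute a lex Gröbner basis by Buchberger's algorithm.
f_1 = -u^2 + 3uv + 5u + v^2 + 7v + 6, LT = u^2.
f_2 = 3uv - 4u, LT = uv.

S(f_1,f_2): lcm = u^2v. S = 4/3u^2 - 3uv^2 - 5uv - v^3 - 7v^2 - 6v.
  leading term u^2: subtract (-4/3)·f_1 from 4/3u^2 - 3uv^2 - 5uv - v^3 - 7v^2 - 6v → -3uv^2 - uv + 20/3u - v^3 - 17/3v^2 + 10/3v + 8
  leading term uv^2: subtract (-v)·f_2 from -3uv^2 - uv + 20/3u - v^3 - 17/3v^2 + 10/3v + 8 → -5uv + 20/3u - v^3 - 17/3v^2 + 10/3v + 8
  leading term uv: subtract (-5/3)·f_2 from -5uv + 20/3u - v^3 - 17/3v^2 + 10/3v + 8 → -v^3 - 17/3v^2 + 10/3v + 8
  leading term v^3: no divisor's leading term divides it; move -v^3 to the remainder.
  leading term v^2: no divisor's leading term divides it; move -17/3v^2 to the remainder.
  leading term v: no divisor's leading term divides it; move 10/3v to the remainder.
  leading term 1: no divisor's leading term divides it; move 8 to the remainder.
  remainder -v^3 - 17/3v^2 + 10/3v + 8 ≠ 0; add h_3 = -v^3 - 17/3v^2 + 10/3v + 8 to the basis.

S(f_1,h_3): leading monomials are coprime, so the S-polynomial reduces to 0 (Buchberger's first criterion).
S(f_2,h_3): lcm = uv^3. S = -7uv^2 + 10/3uv + 8u.
  leading term uv^2: subtract (-7/3v)·f_2 from -7uv^2 + 10/3uv + 8u → -6uv + 8u
  leading term uv: subtract (-2)·f_2 from -6uv + 8u → 0
  remainder 0.

Every S-polynomial of the final basis reduces to 0, so we have a Gröbner basis.
Inter-reduce: drop elements whose leading term is divisible by another's, tail-reduce, and make monic.
Reduced Gröbner basis: {u^2 - 9u - v^2 - 7v - 6, uv - 4/3u, v^3 + 17/3v^2 - 10/3v - 8}.

The lex basis is triangular: the last element involves only v. Solving v^3 + 17/3v^2 - 10/3v - 8 = 0 gives v ∈ {-6, -1, 4/3}; substituting each value into the earlier elements determines the remaining variables.
  v = -6: the earlier basis elements become u^2 - 9u = 0; -22/3u = 0, giving u = 0 — point (0, -6).
  v = -1: the earlier basis elements become u^2 - 9u = 0; -7/3u = 0, giving u = 0 — point (0, -1).
  v = 4/3: the earlier basis element becomes u^2 - 9u - 154/9 = 0, giving u = 9/2 - sqrt(1345)/6, 9/2 + sqrt(1345)/6 — points (9/2 - sqrt(1345)/6, 4/3), (9/2 + sqrt(1345)/6, 4/3).
Check: every point annihilates each of the original generators.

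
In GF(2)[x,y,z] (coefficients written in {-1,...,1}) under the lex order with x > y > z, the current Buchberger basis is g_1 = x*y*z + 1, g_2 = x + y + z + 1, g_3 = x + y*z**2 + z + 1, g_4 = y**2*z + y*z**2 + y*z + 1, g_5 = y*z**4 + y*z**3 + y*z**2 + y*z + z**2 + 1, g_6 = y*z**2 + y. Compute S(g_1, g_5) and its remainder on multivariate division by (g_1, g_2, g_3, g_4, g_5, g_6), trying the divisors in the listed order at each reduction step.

lcm(LM(g_1), LM(g_5)) = x*y*z**4.
S = (lcm/LT(g_1))·g_1 − (lcm/LT(g_5))·g_5 = x*y*z**3 + x*y*z**2 + x*y*z + x*z**2 + x + z**3.
Reduce S modulo (g_1, g_2, g_3, g_4, g_5, g_6) in that order:
  leading term x*y*z**3: subtract (z**2)·g_1 from x*y*z**3 + x*y*z**2 + x*y*z + x*z**2 + x + z**3 → x*y*z**2 + x*y*z + x*z**2 + x + z**3 + z**2
  leading term x*y*z**2: subtract (z)·g_1 from x*y*z**2 + x*y*z + x*z**2 + x + z**3 + z**2 → x*y*z + x*z**2 + x + z**3 + z**2 + z
  leading term x*y*z: subtract (1)·g_1 from x*y*z + x*z**2 + x + z**3 + z**2 + z → x*z**2 + x + z**3 + z**2 + z + 1
  leading term x*z**2: subtract (z**2)·g_2 from x*z**2 + x + z**3 + z**2 + z + 1 → x + y*z**2 + z + 1
  leading term x: subtract (1)·g_2 from x + y*z**2 + z + 1 → y*z**2 + y
  leading term y*z**2: subtract (1)·g_6 from y*z**2 + y → 0
The remainder is 0, so this S-polynomial contributes no new basis element.

S(g_1, g_5) = x*y*z**3 + x*y*z**2 + x*y*z + x*z**2 + x + z**3; remainder on division = 0.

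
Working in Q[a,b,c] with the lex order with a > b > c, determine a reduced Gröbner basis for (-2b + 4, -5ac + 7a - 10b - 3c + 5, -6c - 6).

G = {a - 1, b - 2, c + 1}

f_1 = -2b + 4, LT = b.
f_2 = -5ac + 7a - 10b - 3c + 5, LT = ac.
f_3 = -6c - 6, LT = c.

S(f_1,f_2): leading monomials are coprime, so the S-polynomial reduces to 0 (Buchberger's first criterion).
S(f_1,f_3): leading monomials are coprime, so the S-polynomial reduces to 0 (Buchberger's first criterion).
S(f_2,f_3): lcm = ac. S = -12/5a + 2b + 3/5c - 1.
  leading term a: no divisor's leading term divides it; move -12/5a to the remainder.
  leading term b: subtract (-1)·f_1 from 2b + 3/5c - 1 → 3/5c + 3
  leading term c: subtract (-1/10)·f_3 from 3/5c + 3 → 12/5
  leading term 1: no divisor's leading term divides it; move 12/5 to the remainder.
  remainder -12/5a + 12/5 ≠ 0; add g_4 = -12/5a + 12/5 to the basis.

S(f_1,g_4): leading monomials are coprime, so the S-polynomial reduces to 0 (Buchberger's first criterion).
S(f_2,g_4): lcm = ac. S = -7/5a + 2b + 8/5c - 1.
  leading term a: subtract (7/12)·g_4 from -7/5a + 2b + 8/5c - 1 → 2b + 8/5c - 12/5
  leading term b: subtract (-1)·f_1 from 2b + 8/5c - 12/5 → 8/5c + 8/5
  leading term c: subtract (-4/15)·f_3 from 8/5c + 8/5 → 0
  remainder 0.

S(f_3,g_4): leading monomials are coprime, so the S-polynomial reduces to 0 (Buchberger's first criterion).
Every S-polynomial of the final basis reduces to 0, so we have a Gröbner basis.
Inter-reduce: drop elements whose leading term is divisible by another's, tail-reduce, and make monic.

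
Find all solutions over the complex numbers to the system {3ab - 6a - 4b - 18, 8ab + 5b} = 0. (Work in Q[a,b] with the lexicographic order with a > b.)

{(-5/8, -114/47), (-3, 0)}

Compute a lex Gröbner basis by Buchberger's algorithm.
f_1 = 3ab - 6a - 4b - 18, LT = ab.
f_2 = 8ab + 5b, LT = ab.

S(f_1,f_2): lcm = ab. S = -2a - 47/24b - 6.
  leading term a: no divisor's leading term divides it; move -2a to the remainder.
  leading term b: no divisor's leading term divides it; move -47/24b to the remainder.
  leading term 1: no divisor's leading term divides it; move -6 to the remainder.
  remainder -2a - 47/24b - 6 ≠ 0; add h_3 = -2a - 47/24b - 6 to the basis.

S(f_1,h_3): lcm = ab. S = -2a - 47/48b^2 - 13/3b - 6.
  leading term a: subtract (1)·h_3 from -2a - 47/48b^2 - 13/3b - 6 → -47/48b^2 - 19/8b
  leading term b^2: no divisor's leading term divides it; move -47/48b^2 to the remainder.
  leading term b: no divisor's leading term divides it; move -19/8b to the remainder.
  remainder -47/48b^2 - 19/8b ≠ 0; add h_4 = -47/48b^2 - 19/8b to the basis.

The other S-polynomials (S(f_2,h_3), S(f_1,h_4), S(f_2,h_4), S(h_3,h_4)) all reduce to 0 modulo the current basis, so we have a Gröbner basis.
Inter-reduce: drop elements whose leading term is divisible by another's, tail-reduce, and make monic.
Reduced Gröbner basis: {a + 47/48b + 3, b^2 + 114/47b}.

Since the basis is lex-ordered, b^2 + 114/47b is univariate in b. Its roots are {-114/47, 0}. Back-substituting each root into the other basis elements fixes the other coordinates.
  b = -114/47: the earlier basis element becomes a + 5/8 = 0, giving a = -5/8 — point (-5/8, -114/47).
  b = 0: the earlier basis element becomes a + 3 = 0, giving a = -3 — point (-3, 0).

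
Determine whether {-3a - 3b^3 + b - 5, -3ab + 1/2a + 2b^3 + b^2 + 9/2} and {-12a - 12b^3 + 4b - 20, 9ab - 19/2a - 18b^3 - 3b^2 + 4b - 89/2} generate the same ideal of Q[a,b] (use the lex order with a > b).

Equality of ideals is decidable: compute both reduced Gröbner bases (unique for the ordering) and check whether they agree.
Buchberger on the first generating set:
f_1 = -3a - 3b^3 + b - 5, LT = a.
f_2 = -3ab + 1/2a + 2b^3 + b^2 + 9/2, LT = ab.

S(f_1,f_2): lcm = ab. S = 1/6a + b^4 + 2/3b^3 + 5/3b + 3/2.
  reduce S modulo (f_1, f_2):
  remainder b^4 + 1/2b^3 + 31/18b + 11/9 ≠ 0; add g_3 = b^4 + 1/2b^3 + 31/18b + 11/9 to the basis.

The other S-polynomials (S(f_1,g_3), S(f_2,g_3)) all reduce to 0 modulo the current basis, so we have a Gröbner basis.
Inter-reduce: drop elements whose leading term is divisible by another's, tail-reduce, and make monic.
Reduced Gröbner basis: {a + b^3 - 1/3b + 5/3, b^4 + 1/2b^3 + 31/18b + 11/9}.

Buchberger on the second generating set:
h_1 = -12a - 12b^3 + 4b - 20, LT = a.
h_2 = 9ab - 19/2a - 18b^3 - 3b^2 + 4b - 89/2, LT = ab.

S(h_1,h_2): lcm = ab. S = 19/18a + b^4 + 2b^3 + 11/9b + 89/18.
  reduce S modulo (h_1, h_2):
  remainder b^4 + 17/18b^3 + 85/54b + 86/27 ≠ 0; add k_3 = b^4 + 17/18b^3 + 85/54b + 86/27 to the basis.

The other S-polynomials (S(h_1,k_3), S(h_2,k_3)) all reduce to 0 modulo the current basis, so we have a Gröbner basis.
Inter-reduce: drop elements whose leading term is divisible by another's, tail-reduce, and make monic.
Reduced Gröbner basis: {a + b^3 - 1/3b + 5/3, b^4 + 17/18b^3 + 85/54b + 86/27}.

These differ, so the ideals are not equal.

No, the ideals differ.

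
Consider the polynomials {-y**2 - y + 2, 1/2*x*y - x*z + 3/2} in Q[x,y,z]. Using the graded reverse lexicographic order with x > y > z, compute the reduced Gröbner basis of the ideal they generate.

G = {x*z**2 + 1/2*x*z - 1/2*x - 3/4*y - 3/2*z - 3/4, x*y - 2*x*z + 3, y**2 + y - 2}

f_1 = -y**2 - y + 2, LT = y**2.
f_2 = 1/2*x*y - x*z + 3/2, LT = x*y.

S(f_1,f_2): lcm = x*y**2. S = 2*x*y*z + x*y - 2*x - 3*y.
  reduce S modulo (f_1, f_2):
  remainder 4*x*z**2 + 2*x*z - 2*x - 3*y - 6*z - 3 ≠ 0; add g_3 = 4*x*z**2 + 2*x*z - 2*x - 3*y - 6*z - 3 to the basis.

The other S-polynomials (S(f_1,g_3), S(f_2,g_3)) all reduce to 0 modulo the current basis, so we have a Gröbner basis.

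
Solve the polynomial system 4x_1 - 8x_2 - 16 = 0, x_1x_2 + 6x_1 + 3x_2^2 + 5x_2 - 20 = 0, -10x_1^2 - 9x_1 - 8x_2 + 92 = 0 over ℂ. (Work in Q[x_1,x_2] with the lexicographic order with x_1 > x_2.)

{(-4, -4)}

Compute a lex Gröbner basis by Buchberger's algorithm.
f_1 = 4x_1 - 8x_2 - 16, LT = x_1.
f_2 = x_1x_2 + 6x_1 + 3x_2^2 + 5x_2 - 20, LT = x_1x_2.
f_3 = -10x_1^2 - 9x_1 - 8x_2 + 92, LT = x_1^2.

S(f_1,f_2): lcm = x_1x_2. S = -6x_1 - 5x_2^2 - 9x_2 + 20.
  leading term x_1: subtract (-3/2)·f_1 from -6x_1 - 5x_2^2 - 9x_2 + 20 → -5x_2^2 - 21x_2 - 4
  leading term x_2^2: no divisor's leading term divides it; move -5x_2^2 to the remainder.
  leading term x_2: no divisor's leading term divides it; move -21x_2 to the remainder.
  leading term 1: no divisor's leading term divides it; move -4 to the remainder.
  remainder -5x_2^2 - 21x_2 - 4 ≠ 0; add h_4 = -5x_2^2 - 21x_2 - 4 to the basis.

S(f_1,f_3): lcm = x_1^2. S = -2x_1x_2 - 49/10x_1 - 4/5x_2 + 46/5.
  leading term x_1x_2: subtract (-1/2x_2)·f_1 from -2x_1x_2 - 49/10x_1 - 4/5x_2 + 46/5 → -49/10x_1 - 4x_2^2 - 44/5x_2 + 46/5
  leading term x_1: subtract (-49/40)·f_1 from -49/10x_1 - 4x_2^2 - 44/5x_2 + 46/5 → -4x_2^2 - 93/5x_2 - 52/5
  leading term x_2^2: subtract (4/5)·h_4 from -4x_2^2 - 93/5x_2 - 52/5 → -9/5x_2 - 36/5
  leading term x_2: no divisor's leading term divides it; move -9/5x_2 to the remainder.
  leading term 1: no divisor's leading term divides it; move -36/5 to the remainder.
  remainder -9/5x_2 - 36/5 ≠ 0; add h_5 = -9/5x_2 - 36/5 to the basis.

The other S-polynomials (S(f_2,f_3), S(f_1,h_4), S(f_2,h_4), S(f_3,h_4), S(f_1,h_5), S(f_2,h_5), S(f_3,h_5), S(h_4,h_5)) all reduce to 0 modulo the current basis, so we have a Gröbner basis.
Inter-reduce: drop elements whose leading term is divisible by another's, tail-reduce, and make monic.
Reduced Gröbner basis: {x_1 + 4, x_2 + 4}.

A lex Gröbner basis eliminates variables successively. Here x_2 + 4 depends only on x_2, with roots {-4}; lifting each root through the earlier basis elements recovers the full solutions.
  x_2 = -4: the earlier basis element becomes x_1 + 4 = 0, giving x_1 = -4 — point (-4, -4).
Each listed point satisfies every original equation (direct substitution).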